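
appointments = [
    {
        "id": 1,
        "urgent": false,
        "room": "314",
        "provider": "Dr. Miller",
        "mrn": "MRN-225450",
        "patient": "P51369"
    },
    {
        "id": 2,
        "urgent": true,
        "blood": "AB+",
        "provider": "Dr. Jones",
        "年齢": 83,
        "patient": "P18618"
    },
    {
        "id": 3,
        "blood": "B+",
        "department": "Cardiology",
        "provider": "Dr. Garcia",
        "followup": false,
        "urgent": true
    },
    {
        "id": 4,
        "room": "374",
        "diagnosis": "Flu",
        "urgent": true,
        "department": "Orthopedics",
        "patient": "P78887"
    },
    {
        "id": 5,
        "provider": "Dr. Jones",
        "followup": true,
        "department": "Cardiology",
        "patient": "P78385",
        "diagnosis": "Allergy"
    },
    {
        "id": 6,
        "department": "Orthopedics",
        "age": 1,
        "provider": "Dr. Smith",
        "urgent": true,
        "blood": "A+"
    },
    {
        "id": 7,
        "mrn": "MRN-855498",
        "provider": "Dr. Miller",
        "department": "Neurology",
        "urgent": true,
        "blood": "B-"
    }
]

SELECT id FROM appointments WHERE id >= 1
[1, 2, 3, 4, 5, 6, 7]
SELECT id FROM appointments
[1, 2, 3, 4, 5, 6, 7]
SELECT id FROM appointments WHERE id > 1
[2, 3, 4, 5, 6, 7]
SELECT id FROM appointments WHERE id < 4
[1, 2, 3]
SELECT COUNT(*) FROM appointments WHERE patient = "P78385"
1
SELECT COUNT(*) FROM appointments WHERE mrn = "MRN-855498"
1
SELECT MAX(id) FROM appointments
7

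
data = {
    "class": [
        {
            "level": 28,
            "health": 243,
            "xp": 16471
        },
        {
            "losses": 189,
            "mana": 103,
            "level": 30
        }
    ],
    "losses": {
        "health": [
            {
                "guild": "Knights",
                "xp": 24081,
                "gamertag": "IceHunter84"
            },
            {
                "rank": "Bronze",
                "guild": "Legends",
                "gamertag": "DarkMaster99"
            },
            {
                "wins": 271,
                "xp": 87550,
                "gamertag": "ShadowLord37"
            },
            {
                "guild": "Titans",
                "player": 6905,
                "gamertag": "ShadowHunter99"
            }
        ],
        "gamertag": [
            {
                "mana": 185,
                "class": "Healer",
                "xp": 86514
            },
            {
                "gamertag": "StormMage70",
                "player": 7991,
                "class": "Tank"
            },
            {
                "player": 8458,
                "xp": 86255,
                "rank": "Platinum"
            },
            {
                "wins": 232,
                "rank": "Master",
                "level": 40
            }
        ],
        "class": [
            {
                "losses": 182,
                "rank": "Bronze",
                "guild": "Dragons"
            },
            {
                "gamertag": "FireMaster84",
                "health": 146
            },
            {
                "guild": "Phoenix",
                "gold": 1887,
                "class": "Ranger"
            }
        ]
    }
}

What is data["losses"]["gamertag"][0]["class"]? "Healer"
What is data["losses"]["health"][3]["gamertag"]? "ShadowHunter99"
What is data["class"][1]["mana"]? 103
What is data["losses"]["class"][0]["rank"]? "Bronze"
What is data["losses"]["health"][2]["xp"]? 87550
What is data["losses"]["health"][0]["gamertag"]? "IceHunter84"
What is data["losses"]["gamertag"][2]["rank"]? "Platinum"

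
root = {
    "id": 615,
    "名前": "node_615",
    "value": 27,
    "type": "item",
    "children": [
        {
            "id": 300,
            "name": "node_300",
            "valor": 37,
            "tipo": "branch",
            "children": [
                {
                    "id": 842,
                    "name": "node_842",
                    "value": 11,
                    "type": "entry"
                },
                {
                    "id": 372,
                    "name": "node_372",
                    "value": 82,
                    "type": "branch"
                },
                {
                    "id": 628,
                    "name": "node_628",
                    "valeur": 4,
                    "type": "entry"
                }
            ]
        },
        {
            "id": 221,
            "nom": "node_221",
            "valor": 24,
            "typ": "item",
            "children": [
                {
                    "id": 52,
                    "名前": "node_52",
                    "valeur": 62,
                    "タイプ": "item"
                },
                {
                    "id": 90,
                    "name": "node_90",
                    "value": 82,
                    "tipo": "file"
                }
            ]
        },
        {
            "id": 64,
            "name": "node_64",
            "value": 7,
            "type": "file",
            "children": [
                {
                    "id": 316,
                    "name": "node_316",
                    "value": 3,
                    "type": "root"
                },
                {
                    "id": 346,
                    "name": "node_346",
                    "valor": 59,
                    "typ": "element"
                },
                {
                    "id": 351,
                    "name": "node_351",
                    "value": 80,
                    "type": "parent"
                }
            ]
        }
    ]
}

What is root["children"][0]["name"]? "node_300"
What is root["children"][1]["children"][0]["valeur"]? 62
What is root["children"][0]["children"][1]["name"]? "node_372"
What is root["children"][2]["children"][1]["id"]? 346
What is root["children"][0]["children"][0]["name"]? "node_842"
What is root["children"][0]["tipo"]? "branch"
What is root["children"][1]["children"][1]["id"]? 90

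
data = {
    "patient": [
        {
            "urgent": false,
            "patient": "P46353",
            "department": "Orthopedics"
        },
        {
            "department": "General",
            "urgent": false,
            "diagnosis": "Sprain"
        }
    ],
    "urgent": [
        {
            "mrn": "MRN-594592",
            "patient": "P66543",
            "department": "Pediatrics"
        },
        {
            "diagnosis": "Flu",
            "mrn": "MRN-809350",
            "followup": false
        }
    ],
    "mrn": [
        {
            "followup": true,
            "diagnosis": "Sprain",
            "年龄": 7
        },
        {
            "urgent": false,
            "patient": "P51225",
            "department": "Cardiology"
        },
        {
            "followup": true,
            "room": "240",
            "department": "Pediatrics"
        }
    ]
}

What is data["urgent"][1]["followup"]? False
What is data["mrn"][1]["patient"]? "P51225"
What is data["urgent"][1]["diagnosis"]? "Flu"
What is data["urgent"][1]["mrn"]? "MRN-809350"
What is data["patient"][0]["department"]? "Orthopedics"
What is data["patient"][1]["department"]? "General"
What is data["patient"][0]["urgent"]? False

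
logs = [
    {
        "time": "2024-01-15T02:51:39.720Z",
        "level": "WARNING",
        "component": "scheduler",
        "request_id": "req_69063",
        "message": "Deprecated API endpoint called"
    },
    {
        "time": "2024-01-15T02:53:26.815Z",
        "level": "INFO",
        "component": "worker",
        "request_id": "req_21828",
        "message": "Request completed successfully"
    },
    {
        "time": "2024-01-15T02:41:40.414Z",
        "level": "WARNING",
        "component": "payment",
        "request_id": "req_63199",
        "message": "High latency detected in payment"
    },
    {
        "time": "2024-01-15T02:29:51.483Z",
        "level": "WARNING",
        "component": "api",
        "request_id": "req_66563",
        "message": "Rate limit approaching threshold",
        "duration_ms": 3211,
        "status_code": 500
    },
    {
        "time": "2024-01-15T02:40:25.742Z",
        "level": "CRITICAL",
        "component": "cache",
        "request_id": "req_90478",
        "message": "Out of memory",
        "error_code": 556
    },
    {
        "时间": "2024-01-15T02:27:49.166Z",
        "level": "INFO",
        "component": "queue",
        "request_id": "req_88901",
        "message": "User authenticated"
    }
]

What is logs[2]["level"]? "WARNING"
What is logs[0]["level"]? "WARNING"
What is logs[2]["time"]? "2024-01-15T02:41:40.414Z"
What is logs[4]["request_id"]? "req_90478"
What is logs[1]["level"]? "INFO"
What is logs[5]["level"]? "INFO"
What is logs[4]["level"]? "CRITICAL"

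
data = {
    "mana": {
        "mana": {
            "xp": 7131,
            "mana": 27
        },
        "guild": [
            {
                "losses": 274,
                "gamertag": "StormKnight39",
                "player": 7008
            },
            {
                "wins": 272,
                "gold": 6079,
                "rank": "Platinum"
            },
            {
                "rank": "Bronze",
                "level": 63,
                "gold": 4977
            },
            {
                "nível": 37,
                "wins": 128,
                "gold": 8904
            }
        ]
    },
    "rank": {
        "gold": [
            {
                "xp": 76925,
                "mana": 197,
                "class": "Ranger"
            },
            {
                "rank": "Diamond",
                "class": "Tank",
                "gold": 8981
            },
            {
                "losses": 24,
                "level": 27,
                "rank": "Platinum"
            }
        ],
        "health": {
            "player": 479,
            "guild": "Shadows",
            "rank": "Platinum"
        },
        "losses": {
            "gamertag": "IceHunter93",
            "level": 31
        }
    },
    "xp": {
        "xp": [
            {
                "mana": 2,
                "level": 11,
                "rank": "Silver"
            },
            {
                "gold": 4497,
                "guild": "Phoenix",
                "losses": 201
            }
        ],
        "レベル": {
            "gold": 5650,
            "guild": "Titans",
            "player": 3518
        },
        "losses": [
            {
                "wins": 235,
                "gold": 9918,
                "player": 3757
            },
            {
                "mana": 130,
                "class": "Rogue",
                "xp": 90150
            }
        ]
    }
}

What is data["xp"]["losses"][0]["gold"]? 9918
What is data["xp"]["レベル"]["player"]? 3518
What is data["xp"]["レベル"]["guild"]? "Titans"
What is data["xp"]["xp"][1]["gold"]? 4497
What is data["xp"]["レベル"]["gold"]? 5650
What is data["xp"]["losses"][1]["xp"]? 90150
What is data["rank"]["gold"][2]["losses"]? 24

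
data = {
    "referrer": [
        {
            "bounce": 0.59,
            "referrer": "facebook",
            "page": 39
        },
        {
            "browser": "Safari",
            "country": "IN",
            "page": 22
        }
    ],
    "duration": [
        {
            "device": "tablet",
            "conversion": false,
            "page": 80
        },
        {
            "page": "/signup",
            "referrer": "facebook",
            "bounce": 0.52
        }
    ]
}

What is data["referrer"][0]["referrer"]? "facebook"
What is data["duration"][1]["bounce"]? 0.52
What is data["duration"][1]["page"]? "/signup"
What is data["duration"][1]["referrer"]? "facebook"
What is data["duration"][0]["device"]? "tablet"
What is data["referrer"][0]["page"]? 39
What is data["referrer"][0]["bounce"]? 0.59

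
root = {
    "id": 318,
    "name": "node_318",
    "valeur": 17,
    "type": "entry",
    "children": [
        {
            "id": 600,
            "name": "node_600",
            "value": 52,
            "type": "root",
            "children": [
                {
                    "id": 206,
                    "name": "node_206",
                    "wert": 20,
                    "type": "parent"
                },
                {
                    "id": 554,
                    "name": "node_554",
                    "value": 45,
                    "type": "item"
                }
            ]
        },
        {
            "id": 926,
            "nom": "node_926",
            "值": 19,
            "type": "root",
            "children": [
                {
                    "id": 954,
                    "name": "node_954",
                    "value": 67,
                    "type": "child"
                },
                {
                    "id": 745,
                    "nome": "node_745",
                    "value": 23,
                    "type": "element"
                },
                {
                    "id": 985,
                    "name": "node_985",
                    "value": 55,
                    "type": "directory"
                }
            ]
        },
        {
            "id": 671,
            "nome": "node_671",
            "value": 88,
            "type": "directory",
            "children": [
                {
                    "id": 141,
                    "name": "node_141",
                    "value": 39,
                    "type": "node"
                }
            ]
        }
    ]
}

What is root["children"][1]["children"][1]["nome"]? "node_745"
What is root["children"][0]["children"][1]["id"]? 554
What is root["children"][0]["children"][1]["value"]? 45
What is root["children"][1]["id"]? 926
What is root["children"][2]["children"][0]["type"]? "node"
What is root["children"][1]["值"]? 19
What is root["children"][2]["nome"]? "node_671"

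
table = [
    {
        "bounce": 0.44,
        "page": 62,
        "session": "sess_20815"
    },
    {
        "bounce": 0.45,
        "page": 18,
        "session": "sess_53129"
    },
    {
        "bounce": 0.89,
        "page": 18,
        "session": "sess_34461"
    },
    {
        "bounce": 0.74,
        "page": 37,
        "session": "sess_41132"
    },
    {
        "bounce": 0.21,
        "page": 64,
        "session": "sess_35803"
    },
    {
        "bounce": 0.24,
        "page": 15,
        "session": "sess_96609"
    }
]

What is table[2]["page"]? 18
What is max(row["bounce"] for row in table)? 0.89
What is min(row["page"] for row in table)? 15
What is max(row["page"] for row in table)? 64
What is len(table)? 6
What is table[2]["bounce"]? 0.89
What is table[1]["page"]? 18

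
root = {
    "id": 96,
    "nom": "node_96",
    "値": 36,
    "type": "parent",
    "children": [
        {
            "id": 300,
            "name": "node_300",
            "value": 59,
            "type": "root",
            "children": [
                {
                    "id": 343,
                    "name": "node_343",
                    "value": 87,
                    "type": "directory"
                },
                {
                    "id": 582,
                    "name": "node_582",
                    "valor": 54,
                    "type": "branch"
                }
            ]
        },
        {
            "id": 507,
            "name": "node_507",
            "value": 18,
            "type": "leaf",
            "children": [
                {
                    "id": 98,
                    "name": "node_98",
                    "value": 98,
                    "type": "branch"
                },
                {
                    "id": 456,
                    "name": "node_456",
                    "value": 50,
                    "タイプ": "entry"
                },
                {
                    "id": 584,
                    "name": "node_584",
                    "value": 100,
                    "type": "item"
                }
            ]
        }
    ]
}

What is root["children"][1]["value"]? 18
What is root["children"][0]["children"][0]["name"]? "node_343"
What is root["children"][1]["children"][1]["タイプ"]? "entry"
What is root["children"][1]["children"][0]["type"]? "branch"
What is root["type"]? "parent"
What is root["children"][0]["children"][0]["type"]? "directory"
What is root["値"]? 36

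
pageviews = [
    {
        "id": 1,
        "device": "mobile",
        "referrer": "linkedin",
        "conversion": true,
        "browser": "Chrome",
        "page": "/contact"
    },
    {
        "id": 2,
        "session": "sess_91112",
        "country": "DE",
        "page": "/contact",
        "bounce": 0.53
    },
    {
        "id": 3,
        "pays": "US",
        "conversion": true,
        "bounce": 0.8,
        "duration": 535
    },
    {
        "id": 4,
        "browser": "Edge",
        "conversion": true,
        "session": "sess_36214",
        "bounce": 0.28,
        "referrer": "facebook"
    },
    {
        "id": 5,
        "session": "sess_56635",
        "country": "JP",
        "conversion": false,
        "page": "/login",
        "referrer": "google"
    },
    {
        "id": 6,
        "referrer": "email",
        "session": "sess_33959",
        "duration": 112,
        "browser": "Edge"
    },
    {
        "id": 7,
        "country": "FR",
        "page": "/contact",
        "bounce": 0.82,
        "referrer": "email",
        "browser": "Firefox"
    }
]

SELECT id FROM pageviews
[1, 2, 3, 4, 5, 6, 7]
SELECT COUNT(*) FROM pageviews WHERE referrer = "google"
1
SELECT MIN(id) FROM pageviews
1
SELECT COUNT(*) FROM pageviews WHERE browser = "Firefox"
1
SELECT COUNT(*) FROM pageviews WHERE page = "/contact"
3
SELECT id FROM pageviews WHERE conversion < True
[5]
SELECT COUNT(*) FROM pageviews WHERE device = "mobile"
1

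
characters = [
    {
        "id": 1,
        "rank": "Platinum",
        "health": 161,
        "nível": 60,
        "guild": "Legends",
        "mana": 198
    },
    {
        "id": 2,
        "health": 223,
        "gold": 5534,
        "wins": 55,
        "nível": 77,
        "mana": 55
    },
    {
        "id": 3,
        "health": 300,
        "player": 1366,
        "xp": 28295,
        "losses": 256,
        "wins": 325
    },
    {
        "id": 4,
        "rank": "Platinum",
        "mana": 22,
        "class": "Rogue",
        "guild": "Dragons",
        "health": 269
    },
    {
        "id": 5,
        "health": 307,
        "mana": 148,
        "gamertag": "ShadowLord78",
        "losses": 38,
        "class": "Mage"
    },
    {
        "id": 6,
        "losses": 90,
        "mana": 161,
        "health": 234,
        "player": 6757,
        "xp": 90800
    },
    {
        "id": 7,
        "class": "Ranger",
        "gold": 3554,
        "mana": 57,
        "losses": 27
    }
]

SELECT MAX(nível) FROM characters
77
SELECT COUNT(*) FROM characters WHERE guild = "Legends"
1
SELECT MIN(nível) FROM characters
60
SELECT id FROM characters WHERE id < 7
[1, 2, 3, 4, 5, 6]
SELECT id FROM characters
[1, 2, 3, 4, 5, 6, 7]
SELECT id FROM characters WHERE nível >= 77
[2]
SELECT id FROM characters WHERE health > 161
[2, 3, 4, 5, 6]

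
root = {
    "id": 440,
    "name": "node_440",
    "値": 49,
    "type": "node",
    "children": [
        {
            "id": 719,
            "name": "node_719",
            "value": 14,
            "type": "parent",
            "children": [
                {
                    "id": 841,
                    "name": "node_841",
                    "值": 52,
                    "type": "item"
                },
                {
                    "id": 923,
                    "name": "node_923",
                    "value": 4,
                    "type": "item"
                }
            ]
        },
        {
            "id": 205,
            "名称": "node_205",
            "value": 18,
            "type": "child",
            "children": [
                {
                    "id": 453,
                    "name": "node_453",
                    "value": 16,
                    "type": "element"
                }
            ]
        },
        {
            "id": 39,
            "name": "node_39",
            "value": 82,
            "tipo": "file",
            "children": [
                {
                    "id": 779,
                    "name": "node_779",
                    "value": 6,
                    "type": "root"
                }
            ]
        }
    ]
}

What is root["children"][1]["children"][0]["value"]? 16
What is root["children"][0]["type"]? "parent"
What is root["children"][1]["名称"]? "node_205"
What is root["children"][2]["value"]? 82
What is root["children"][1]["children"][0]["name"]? "node_453"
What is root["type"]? "node"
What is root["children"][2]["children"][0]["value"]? 6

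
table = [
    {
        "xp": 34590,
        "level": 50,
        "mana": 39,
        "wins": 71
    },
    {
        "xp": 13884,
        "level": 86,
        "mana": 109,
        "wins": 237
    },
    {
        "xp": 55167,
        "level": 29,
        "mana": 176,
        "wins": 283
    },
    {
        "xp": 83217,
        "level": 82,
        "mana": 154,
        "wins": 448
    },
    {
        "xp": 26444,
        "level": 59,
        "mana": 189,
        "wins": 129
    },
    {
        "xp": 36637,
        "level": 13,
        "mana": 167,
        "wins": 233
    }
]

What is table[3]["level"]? 82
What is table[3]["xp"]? 83217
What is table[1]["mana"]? 109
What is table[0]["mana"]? 39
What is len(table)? 6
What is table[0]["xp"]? 34590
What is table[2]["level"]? 29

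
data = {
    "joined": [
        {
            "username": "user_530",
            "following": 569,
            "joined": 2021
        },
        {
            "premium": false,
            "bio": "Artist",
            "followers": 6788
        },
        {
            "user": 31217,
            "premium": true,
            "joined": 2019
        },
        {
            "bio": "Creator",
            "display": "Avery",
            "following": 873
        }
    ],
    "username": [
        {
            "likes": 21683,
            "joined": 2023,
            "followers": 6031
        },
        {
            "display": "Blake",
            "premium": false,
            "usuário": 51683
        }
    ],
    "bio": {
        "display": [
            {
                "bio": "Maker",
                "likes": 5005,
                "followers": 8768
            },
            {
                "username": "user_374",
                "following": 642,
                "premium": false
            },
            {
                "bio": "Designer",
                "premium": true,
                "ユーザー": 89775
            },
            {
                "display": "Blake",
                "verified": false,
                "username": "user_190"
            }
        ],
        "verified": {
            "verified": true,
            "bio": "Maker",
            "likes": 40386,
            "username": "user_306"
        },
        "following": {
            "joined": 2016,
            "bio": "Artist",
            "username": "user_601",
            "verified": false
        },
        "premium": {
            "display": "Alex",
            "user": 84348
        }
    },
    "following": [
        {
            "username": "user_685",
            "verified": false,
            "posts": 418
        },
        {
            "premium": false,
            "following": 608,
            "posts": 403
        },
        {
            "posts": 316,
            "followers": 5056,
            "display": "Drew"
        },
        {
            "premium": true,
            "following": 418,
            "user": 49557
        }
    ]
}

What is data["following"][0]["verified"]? False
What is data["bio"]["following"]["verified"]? False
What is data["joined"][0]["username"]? "user_530"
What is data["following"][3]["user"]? 49557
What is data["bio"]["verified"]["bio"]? "Maker"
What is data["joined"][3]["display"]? "Avery"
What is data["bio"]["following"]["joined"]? 2016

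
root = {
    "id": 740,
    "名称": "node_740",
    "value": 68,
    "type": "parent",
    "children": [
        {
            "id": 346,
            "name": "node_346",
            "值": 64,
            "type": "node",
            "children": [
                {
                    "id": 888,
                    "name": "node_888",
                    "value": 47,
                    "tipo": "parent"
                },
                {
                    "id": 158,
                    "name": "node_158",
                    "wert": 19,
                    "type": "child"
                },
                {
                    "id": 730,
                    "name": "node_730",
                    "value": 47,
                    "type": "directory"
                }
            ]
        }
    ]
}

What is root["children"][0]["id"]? 346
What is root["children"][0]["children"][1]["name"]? "node_158"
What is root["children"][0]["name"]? "node_346"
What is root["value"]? 68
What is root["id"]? 740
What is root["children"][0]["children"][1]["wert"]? 19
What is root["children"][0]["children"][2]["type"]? "directory"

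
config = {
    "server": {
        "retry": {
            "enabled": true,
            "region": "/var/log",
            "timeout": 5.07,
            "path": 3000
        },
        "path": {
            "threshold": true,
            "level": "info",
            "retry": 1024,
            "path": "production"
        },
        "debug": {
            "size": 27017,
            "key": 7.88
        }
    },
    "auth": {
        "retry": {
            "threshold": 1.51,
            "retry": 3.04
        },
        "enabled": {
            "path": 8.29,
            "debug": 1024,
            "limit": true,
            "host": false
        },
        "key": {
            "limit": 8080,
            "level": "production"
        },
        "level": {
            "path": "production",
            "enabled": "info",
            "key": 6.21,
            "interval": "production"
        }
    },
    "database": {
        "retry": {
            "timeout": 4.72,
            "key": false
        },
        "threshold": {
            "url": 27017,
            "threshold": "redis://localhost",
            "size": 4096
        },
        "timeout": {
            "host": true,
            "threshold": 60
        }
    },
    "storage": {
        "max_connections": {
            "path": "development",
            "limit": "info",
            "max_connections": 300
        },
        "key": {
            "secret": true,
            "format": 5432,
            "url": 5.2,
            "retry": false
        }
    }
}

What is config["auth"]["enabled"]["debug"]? 1024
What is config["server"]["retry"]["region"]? "/var/log"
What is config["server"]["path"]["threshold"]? True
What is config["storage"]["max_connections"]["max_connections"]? 300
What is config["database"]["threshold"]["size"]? 4096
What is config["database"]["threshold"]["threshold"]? "redis://localhost"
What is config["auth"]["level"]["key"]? 6.21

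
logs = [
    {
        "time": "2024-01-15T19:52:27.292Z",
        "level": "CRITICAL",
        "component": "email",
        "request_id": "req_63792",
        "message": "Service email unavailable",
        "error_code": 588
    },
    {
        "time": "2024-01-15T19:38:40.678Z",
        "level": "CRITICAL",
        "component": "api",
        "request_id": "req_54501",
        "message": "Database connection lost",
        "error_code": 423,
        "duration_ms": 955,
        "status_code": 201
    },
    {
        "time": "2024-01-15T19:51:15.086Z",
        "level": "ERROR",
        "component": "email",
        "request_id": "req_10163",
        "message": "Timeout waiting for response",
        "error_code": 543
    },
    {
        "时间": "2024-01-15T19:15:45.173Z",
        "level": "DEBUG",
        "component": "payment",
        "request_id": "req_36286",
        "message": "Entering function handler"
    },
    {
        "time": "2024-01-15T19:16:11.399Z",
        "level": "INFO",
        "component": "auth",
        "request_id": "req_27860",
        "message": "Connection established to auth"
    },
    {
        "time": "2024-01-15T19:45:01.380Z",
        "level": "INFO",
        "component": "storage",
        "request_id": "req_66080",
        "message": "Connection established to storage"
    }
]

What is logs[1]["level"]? "CRITICAL"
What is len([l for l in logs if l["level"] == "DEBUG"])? 1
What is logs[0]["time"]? "2024-01-15T19:52:27.292Z"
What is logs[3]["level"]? "DEBUG"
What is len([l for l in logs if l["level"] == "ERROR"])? 1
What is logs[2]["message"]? "Timeout waiting for response"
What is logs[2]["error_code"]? 543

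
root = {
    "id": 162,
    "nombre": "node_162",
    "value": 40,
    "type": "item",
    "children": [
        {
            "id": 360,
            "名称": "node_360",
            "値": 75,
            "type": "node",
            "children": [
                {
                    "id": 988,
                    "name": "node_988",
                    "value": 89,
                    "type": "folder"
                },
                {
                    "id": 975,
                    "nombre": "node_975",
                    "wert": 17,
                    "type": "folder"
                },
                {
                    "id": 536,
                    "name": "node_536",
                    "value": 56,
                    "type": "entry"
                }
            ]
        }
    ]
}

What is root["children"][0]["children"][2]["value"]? 56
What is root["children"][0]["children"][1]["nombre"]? "node_975"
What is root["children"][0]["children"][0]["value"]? 89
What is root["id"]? 162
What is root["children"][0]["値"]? 75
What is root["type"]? "item"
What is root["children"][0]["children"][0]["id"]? 988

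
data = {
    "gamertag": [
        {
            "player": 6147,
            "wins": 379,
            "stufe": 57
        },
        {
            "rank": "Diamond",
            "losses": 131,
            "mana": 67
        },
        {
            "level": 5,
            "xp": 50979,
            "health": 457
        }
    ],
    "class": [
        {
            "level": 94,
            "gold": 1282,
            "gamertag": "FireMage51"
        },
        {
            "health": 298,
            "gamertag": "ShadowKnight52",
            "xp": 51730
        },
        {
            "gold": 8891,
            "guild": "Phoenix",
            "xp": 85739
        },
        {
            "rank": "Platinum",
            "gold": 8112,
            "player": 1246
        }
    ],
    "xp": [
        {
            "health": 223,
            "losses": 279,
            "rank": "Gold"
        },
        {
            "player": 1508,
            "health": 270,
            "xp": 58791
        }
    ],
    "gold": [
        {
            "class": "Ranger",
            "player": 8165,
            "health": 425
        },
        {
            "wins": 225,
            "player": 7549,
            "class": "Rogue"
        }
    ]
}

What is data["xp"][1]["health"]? 270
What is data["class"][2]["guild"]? "Phoenix"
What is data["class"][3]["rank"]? "Platinum"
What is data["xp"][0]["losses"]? 279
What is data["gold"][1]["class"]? "Rogue"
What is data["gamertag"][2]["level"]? 5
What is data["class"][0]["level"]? 94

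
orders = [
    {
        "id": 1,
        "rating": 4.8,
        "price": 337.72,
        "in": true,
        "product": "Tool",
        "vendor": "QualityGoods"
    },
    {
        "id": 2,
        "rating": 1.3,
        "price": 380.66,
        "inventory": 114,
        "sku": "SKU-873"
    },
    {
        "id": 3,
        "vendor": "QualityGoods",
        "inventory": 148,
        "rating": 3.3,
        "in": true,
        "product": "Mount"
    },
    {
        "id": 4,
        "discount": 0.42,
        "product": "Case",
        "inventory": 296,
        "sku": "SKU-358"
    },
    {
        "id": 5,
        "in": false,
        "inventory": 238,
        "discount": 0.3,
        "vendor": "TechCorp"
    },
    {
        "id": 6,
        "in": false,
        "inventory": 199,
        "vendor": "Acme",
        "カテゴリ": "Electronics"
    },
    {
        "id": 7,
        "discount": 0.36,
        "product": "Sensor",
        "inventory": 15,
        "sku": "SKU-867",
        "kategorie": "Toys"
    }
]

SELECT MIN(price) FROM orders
337.72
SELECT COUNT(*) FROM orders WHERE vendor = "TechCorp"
1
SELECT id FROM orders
[1, 2, 3, 4, 5, 6, 7]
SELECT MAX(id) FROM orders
7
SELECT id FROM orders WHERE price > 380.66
[]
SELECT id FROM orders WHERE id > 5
[6, 7]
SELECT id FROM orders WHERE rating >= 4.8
[1]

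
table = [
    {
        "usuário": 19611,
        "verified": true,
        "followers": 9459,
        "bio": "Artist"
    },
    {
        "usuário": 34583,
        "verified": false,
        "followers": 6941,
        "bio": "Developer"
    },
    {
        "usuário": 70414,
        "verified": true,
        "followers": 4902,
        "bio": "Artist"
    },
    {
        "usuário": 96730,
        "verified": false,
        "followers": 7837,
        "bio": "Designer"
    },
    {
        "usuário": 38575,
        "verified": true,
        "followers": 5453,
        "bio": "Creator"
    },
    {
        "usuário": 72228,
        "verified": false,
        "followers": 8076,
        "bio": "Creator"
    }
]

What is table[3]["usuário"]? 96730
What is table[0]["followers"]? 9459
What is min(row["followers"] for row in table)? 4902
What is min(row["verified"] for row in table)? False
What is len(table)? 6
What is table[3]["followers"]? 7837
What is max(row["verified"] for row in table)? True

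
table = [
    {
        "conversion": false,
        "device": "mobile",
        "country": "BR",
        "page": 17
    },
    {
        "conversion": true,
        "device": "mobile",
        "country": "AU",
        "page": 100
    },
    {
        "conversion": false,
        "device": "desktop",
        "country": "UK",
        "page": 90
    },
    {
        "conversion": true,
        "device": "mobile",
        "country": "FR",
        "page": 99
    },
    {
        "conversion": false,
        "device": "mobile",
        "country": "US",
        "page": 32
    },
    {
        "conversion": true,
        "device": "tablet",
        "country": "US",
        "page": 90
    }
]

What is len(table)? 6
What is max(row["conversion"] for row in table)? True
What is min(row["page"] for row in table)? 17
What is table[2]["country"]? "UK"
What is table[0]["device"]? "mobile"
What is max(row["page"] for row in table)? 100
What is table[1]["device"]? "mobile"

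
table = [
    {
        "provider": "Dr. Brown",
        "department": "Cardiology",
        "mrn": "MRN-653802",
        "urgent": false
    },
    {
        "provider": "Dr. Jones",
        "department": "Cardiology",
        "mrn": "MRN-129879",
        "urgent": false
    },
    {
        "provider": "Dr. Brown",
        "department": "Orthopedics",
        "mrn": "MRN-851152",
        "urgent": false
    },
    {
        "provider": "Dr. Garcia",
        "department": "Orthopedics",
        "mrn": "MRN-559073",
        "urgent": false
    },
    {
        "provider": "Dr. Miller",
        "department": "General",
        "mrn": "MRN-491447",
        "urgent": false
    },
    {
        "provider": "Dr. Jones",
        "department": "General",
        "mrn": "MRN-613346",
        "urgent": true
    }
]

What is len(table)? 6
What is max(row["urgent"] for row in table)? True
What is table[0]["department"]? "Cardiology"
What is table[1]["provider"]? "Dr. Jones"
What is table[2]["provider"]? "Dr. Brown"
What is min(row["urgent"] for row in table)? False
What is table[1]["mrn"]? "MRN-129879"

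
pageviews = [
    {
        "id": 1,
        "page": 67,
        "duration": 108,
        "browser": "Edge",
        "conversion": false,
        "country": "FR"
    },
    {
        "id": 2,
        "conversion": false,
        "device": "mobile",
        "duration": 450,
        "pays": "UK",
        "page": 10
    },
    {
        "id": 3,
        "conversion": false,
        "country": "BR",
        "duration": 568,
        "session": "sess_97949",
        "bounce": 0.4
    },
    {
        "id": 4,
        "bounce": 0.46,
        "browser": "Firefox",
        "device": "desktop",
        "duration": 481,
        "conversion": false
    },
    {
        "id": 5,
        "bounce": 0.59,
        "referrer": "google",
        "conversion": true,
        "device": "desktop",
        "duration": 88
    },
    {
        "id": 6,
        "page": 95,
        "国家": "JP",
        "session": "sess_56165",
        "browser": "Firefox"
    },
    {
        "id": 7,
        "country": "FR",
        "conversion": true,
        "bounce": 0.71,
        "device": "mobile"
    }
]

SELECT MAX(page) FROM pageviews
95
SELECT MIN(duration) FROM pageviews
88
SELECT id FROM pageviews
[1, 2, 3, 4, 5, 6, 7]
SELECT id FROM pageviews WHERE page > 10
[1, 6]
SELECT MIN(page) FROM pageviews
10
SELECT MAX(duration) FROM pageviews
568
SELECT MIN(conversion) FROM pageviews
False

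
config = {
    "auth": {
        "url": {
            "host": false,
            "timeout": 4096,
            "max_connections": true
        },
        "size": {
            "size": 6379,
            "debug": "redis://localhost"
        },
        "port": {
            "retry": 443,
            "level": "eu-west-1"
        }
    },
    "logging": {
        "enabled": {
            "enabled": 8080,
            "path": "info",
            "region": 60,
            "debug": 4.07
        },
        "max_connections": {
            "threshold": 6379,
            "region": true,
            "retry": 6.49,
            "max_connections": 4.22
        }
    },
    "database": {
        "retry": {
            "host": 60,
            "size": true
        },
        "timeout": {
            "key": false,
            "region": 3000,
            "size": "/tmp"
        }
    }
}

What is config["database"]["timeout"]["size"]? "/tmp"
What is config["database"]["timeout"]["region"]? 3000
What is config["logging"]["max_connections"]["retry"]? 6.49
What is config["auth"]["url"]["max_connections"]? True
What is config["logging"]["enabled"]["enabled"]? 8080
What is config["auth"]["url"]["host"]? False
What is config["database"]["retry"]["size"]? True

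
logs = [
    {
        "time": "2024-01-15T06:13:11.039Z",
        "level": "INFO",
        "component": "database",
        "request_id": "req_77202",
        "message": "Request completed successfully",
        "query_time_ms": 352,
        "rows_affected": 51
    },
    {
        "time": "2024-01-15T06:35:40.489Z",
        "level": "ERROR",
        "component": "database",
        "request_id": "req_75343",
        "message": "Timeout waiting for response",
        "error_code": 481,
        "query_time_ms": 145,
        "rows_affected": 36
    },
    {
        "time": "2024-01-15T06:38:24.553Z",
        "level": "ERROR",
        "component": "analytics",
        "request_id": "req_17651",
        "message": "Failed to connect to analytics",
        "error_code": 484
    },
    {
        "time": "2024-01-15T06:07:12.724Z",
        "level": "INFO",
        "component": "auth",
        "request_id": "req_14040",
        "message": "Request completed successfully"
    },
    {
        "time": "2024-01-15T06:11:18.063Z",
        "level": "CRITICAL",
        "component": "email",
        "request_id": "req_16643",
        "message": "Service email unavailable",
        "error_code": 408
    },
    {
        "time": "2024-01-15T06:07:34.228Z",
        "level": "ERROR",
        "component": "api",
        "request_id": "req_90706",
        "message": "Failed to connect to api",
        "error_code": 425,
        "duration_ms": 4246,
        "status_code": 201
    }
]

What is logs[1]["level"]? "ERROR"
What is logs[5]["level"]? "ERROR"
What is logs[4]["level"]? "CRITICAL"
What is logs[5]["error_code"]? 425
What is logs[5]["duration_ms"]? 4246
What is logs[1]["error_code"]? 481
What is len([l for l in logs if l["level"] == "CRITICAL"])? 1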